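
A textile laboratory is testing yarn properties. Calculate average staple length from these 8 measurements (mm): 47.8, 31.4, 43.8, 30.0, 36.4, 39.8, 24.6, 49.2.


Formula: Mean = sum of lengths / count
Sum = 47.8 + 31.4 + 43.8 + 30.0 + 36.4 + 39.8 + 24.6 + 49.2
Sum = 303.0 mm
Mean = 303.0 / 8 = 37.88 mm

37.88 mm


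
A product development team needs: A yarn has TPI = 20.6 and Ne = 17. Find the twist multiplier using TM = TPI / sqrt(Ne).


Formula: TM = TPI / sqrt(Ne)
Step 1: sqrt(Ne) = sqrt(17) = 4.1231
Step 2: TM = 20.6 / 4.1231 = 5.00

5.00 TM


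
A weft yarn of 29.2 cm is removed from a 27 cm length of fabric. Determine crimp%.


Formula: Crimp% = ((L_yarn - L_fabric) / L_fabric) * 100
Step 1: Extension = 29.2 - 27 = 2.2 cm
Step 2: Crimp% = (2.2 / 27) * 100
Step 3: Crimp% = 0.081481 * 100 = 8.1481% ≈ 8.1%

8.1%


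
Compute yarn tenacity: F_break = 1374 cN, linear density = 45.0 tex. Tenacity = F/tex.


Formula: Tenacity = Breaking force / Linear density
Tenacity = 1374 cN / 45.0 tex
Tenacity = 30.53 cN/tex

30.53 cN/tex


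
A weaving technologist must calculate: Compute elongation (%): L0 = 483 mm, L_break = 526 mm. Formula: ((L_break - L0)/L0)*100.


Formula: Elongation (%) = ((L_break - L0) / L0) * 100
Step 1: Extension = 526 - 483 = 43 mm
Step 2: Elongation = (43 / 483) * 100
Step 3: Elongation = 0.089027 * 100 = 8.9027% ≈ 8.9%

8.9%


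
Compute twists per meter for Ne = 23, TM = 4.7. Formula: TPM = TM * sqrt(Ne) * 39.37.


Formula: TPM = TM * sqrt(Ne) * 39.37
Step 1: sqrt(Ne) = sqrt(23) = 4.7958
Step 2: TM * sqrt(Ne) = 4.7 * 4.7958 = 22.5403
Step 3: TPM = 22.5403 * 39.37 = 887 twists/m

887 twists/m


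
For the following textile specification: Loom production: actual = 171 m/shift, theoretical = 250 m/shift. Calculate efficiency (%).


Formula: Efficiency% = (Actual output / Theoretical output) * 100
Efficiency% = (171 / 250) * 100
Efficiency% = 0.684 * 100 = 68.4%

68.4%


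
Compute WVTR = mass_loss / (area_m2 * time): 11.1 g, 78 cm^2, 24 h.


Formula: WVTR = mass_loss / (area * time)
Step 1: Convert area: 78 cm^2 = 0.0078 m^2
Step 2: WVTR = 11.1 g / (0.0078 m^2 * 24 h)
Step 3: WVTR = 11.1 / 0.1872 = 59.3 g/m^2/h

59.3 g/m^2/h


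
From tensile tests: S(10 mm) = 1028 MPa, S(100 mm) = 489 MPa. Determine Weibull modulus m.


Formula: m = ln(L1/L2) / ln(S2/S1)
Step 1: ln(L1/L2) = ln(10/100) = -2.30259
Step 2: S2/S1 = 489/1028 = 0.47568
Step 3: ln(S2/S1) = ln(0.47568) = -0.74301
Step 4: m = -2.30259 / -0.74301 = 3.10

3.10 (Weibull m)


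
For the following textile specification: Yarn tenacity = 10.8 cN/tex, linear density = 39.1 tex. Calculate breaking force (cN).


Formula: Breaking force = Tenacity * Linear density
F = 10.8 cN/tex * 39.1 tex
F = 422.28 cN

422.28 cN


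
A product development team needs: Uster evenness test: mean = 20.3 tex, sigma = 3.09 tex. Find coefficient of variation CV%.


Formula: CV% = (standard deviation / mean) * 100
Step 1: Ratio = 3.09 / 20.3 = 0.152217
Step 2: CV% = 0.152217 * 100 = 15.2217% ≈ 15.2%

15.2%


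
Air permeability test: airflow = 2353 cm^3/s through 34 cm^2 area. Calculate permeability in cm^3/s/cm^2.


Formula: Air Permeability = Airflow / Test Area
AP = 2353 cm^3/s / 34 cm^2
AP = 69.2 cm^3/s/cm^2

69.2 cm^3/s/cm^2


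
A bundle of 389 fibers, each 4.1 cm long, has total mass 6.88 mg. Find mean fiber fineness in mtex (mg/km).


Formula: fineness (mtex) = mass (mg) / total length (km) = (mass_mg / total_length_m) * 1000
Step 1: Convert fiber length: 4.1 cm = 0.041 m
Step 2: Total fiber length = 389 * 0.041 = 15.949 m
Step 3: Linear density = 6.88 mg / 15.949 m = 0.4314 mg/m
Step 4: fineness = 0.4314 * 1000 = 431.4 mtex

431.4 mtex


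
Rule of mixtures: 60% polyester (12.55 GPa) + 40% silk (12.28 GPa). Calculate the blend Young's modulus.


Formula: Blend property = (fraction_A * property_A) + (fraction_B * property_B)
Step 1: Contribution A = 60/100 * 12.55 GPa = 7.53 GPa
Step 2: Contribution B = 40/100 * 12.28 GPa = 4.912 GPa
Step 3: Blend Young's modulus = 7.53 + 4.912 = 12.442 GPa

12.442 GPa


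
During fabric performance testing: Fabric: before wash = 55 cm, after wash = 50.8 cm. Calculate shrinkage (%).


Formula: Shrinkage% = ((L_before - L_after) / L_before) * 100
Step 1: Shrinkage = 55 - 50.8 = 4.2 cm
Step 2: Shrinkage% = (4.2 / 55) * 100
Step 3: Shrinkage% = 0.076364 * 100 = 7.6364% ≈ 7.6%

7.6%


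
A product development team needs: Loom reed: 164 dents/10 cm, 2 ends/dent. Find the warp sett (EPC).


Formula: EPC = (dents per 10 cm * ends per dent) / 10
Step 1: Total ends per 10 cm = 164 * 2 = 328
Step 2: EPC = 328 / 10 = 32.8 ends/cm

32.8 ends/cm


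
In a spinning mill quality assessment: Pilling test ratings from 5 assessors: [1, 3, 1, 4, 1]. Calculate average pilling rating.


Formula: Mean = sum / count
Sum = 1 + 3 + 1 + 4 + 1 = 10
Mean = 10 / 5 = 2.0

2.0


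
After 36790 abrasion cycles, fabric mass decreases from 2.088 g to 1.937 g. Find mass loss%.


Formula: Mass loss% = ((m_before - m_after) / m_before) * 100
Step 1: Mass loss = 2.088 - 1.937 = 0.151 g
Step 2: Ratio = 0.151 / 2.088 = 0.072318
Step 3: Mass loss% = 0.072318 * 100 = 7.2318% ≈ 7.23%

7.23%


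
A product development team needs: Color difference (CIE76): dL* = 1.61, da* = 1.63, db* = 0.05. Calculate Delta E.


Formula: Delta E = sqrt(dL*^2 + da*^2 + db*^2)
Step 1: dL*^2 = 1.61^2 = 2.5921
Step 2: da*^2 = 1.63^2 = 2.6569
Step 3: db*^2 = 0.05^2 = 0.0025
Step 4: Sum = 2.5921 + 2.6569 + 0.0025 = 5.2515
Step 5: Delta E = sqrt(5.2515) = 2.29

2.29 Delta E


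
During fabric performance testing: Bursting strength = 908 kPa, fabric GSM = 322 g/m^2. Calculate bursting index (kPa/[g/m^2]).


Formula: Bursting Index = Bursting Strength / Fabric GSM
BI = 908 kPa / 322 g/m^2
BI = 2.820 kPa/(g/m^2)

2.820 kPa/(g/m^2)


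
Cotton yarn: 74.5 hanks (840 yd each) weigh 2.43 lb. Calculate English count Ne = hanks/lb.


Formula: Ne = hanks / mass_lb
Substituting: Ne = 74.5 / 2.43
Ne = 30.7

30.7 Ne


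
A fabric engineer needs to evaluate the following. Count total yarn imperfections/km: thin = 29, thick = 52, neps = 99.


Formula: Total = thin places + thick places + neps
Total = 29 + 52 + 99
Total = 180 imperfections/km

180 imperfections/km


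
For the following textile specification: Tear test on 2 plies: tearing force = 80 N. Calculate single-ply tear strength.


Formula: Per-ply strength = Total force / Number of plies
Per-ply = 80 N / 2
Per-ply = 40 N

40 N


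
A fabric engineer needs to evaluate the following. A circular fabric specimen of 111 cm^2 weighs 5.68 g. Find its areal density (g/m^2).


Formula: GSM = mass_g / area_m2
Step 1: Convert area: 111 cm^2 = 111 / 10000 = 0.0111 m^2
Step 2: GSM = 5.68 g / 0.0111 m^2 = 511.7 g/m^2

511.7 g/m^2


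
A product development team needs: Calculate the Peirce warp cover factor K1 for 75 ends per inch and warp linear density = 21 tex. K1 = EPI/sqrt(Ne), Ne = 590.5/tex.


Formula: K1 = EPI / sqrt(Ne), with Ne = 590.5 / tex_warp
Step 1: Ne = 590.5 / 21 = 28.119
Step 2: sqrt(Ne) = sqrt(28.119) = 5.3027
Step 3: K1 = 75 / 5.3027 = 14.1

14.1


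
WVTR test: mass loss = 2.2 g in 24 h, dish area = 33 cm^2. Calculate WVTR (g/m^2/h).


Formula: WVTR = mass_loss / (area * time)
Step 1: Convert area: 33 cm^2 = 0.0033 m^2
Step 2: WVTR = 2.2 g / (0.0033 m^2 * 24 h)
Step 3: WVTR = 2.2 / 0.0792 = 27.8 g/m^2/h

27.8 g/m^2/h


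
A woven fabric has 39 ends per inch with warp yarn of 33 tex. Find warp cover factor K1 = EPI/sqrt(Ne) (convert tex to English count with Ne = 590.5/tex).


Formula: K1 = EPI / sqrt(Ne), with Ne = 590.5 / tex_warp
Step 1: Ne = 590.5 / 33 = 17.894
Step 2: sqrt(Ne) = sqrt(17.894) = 4.2301
Step 3: K1 = 39 / 4.2301 = 9.2

9.2


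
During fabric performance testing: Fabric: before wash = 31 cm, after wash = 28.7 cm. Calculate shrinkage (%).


Formula: Shrinkage% = ((L_before - L_after) / L_before) * 100
Step 1: Shrinkage = 31 - 28.7 = 2.3 cm
Step 2: Shrinkage% = (2.3 / 31) * 100
Step 3: Shrinkage% = 0.074194 * 100 = 7.4194% ≈ 7.4%

7.4%


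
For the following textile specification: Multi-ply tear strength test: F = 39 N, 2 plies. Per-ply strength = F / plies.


Formula: Per-ply strength = Total force / Number of plies
Per-ply = 39 N / 2
Per-ply = 19.5 N

19.5 N


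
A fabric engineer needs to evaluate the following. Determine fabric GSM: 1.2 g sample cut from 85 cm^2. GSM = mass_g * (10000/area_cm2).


Formula: GSM = mass_g / area_m2
Step 1: Convert area: 85 cm^2 = 85 / 10000 = 0.0085 m^2
Step 2: GSM = 1.2 g / 0.0085 m^2 = 141.2 g/m^2

141.2 g/m^2


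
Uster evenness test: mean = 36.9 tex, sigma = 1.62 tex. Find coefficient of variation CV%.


Formula: CV% = (standard deviation / mean) * 100
Step 1: Ratio = 1.62 / 36.9 = 0.043902
Step 2: CV% = 0.043902 * 100 = 4.3902% ≈ 4.4%

4.4%


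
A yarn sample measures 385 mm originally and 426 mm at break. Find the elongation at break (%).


Formula: Elongation (%) = ((L_break - L0) / L0) * 100
Step 1: Extension = 426 - 385 = 41 mm
Step 2: Elongation = (41 / 385) * 100
Step 3: Elongation = 0.106494 * 100 = 10.6494% ≈ 10.6%

10.6%


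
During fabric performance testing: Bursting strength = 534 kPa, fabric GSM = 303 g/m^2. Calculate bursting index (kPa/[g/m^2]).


Formula: Bursting Index = Bursting Strength / Fabric GSM
BI = 534 kPa / 303 g/m^2
BI = 1.762 kPa/(g/m^2)

1.762 kPa/(g/m^2)


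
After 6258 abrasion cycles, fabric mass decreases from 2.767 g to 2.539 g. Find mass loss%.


Formula: Mass loss% = ((m_before - m_after) / m_before) * 100
Step 1: Mass loss = 2.767 - 2.539 = 0.228 g
Step 2: Ratio = 0.228 / 2.767 = 0.0823997
Step 3: Mass loss% = 0.0823997 * 100 = 8.23997% ≈ 8.24%

8.24%


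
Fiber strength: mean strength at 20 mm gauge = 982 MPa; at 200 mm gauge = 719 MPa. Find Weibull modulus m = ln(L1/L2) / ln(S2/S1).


Formula: m = ln(L1/L2) / ln(S2/S1)
Step 1: ln(L1/L2) = ln(20/200) = -2.30259
Step 2: S2/S1 = 719/982 = 0.73218
Step 3: ln(S2/S1) = ln(0.73218) = -0.31173
Step 4: m = -2.30259 / -0.31173 = 7.39

7.39 (Weibull m)


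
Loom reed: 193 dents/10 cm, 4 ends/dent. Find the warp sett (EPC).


Formula: EPC = (dents per 10 cm * ends per dent) / 10
Step 1: Total ends per 10 cm = 193 * 4 = 772
Step 2: EPC = 772 / 10 = 77.2 ends/cm

77.2 ends/cm


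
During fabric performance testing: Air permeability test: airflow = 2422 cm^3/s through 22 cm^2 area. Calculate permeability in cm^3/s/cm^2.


Formula: Air Permeability = Airflow / Test Area
AP = 2422 cm^3/s / 22 cm^2
AP = 110.1 cm^3/s/cm^2

110.1 cm^3/s/cm^2


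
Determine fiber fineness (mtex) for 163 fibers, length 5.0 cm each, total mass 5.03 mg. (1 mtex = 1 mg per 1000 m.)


Formula: fineness (mtex) = mass (mg) / total length (km) = (mass_mg / total_length_m) * 1000
Step 1: Convert fiber length: 5.0 cm = 0.05 m
Step 2: Total fiber length = 163 * 0.05 = 8.15 m
Step 3: Linear density = 5.03 mg / 8.15 m = 0.6172 mg/m
Step 4: fineness = 0.6172 * 1000 = 617.2 mtex

617.2 mtex


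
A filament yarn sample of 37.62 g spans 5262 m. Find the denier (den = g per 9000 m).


Formula: den = (mass_g / length_m) * 9000
Substituting: den = (37.62 / 5262) * 9000
Intermediate: 37.62 / 5262 = 0.00714937 g/m
den = 0.00714937 * 9000 = 64.3 denier

64.3 denier


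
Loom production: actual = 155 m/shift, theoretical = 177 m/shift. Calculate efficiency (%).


Formula: Efficiency% = (Actual output / Theoretical output) * 100
Efficiency% = (155 / 177) * 100
Efficiency% = 0.875706 * 100 = 87.5706% ≈ 87.6%

87.6%


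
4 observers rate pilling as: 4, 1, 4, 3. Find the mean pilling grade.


Formula: Mean = sum / count
Sum = 4 + 1 + 4 + 3 = 12
Mean = 12 / 4 = 3.0

3.0


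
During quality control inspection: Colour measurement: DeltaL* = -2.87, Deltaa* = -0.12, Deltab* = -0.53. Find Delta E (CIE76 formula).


Formula: Delta E = sqrt(dL*^2 + da*^2 + db*^2)
Step 1: dL*^2 = (-2.87)^2 = 8.2369
Step 2: da*^2 = (-0.12)^2 = 0.0144
Step 3: db*^2 = (-0.53)^2 = 0.2809
Step 4: Sum = 8.2369 + 0.0144 + 0.2809 = 8.5322
Step 5: Delta E = sqrt(8.5322) = 2.92

2.92 Delta E


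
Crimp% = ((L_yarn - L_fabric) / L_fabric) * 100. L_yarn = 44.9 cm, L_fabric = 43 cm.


Formula: Crimp% = ((L_yarn - L_fabric) / L_fabric) * 100
Step 1: Extension = 44.9 - 43 = 1.9 cm
Step 2: Crimp% = (1.9 / 43) * 100
Step 3: Crimp% = 0.044186 * 100 = 4.4186% ≈ 4.4%

4.4%


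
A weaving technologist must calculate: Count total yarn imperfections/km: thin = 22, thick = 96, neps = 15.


Formula: Total = thin places + thick places + neps
Total = 22 + 96 + 15
Total = 133 imperfections/km

133 imperfections/km


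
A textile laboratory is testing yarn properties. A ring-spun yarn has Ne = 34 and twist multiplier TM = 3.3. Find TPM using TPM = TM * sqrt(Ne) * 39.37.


Formula: TPM = TM * sqrt(Ne) * 39.37
Step 1: sqrt(Ne) = sqrt(34) = 5.831
Step 2: TM * sqrt(Ne) = 3.3 * 5.831 = 19.2423
Step 3: TPM = 19.2423 * 39.37 = 758 twists/m

758 twists/m


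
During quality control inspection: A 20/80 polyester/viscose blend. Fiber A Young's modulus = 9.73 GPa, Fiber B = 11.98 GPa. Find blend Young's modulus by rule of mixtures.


Formula: Blend property = (fraction_A * property_A) + (fraction_B * property_B)
Step 1: Contribution A = 20/100 * 9.73 GPa = 1.946 GPa
Step 2: Contribution B = 80/100 * 11.98 GPa = 9.584 GPa
Step 3: Blend Young's modulus = 1.946 + 9.584 = 11.53 GPa

11.53 GPa


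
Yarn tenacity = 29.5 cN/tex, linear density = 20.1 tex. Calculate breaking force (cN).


Formula: Breaking force = Tenacity * Linear density
F = 29.5 cN/tex * 20.1 tex
F = 592.95 cN

592.95 cN


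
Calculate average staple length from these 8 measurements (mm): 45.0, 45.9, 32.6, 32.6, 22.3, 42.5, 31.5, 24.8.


Formula: Mean = sum of lengths / count
Sum = 45.0 + 45.9 + 32.6 + 32.6 + 22.3 + 42.5 + 31.5 + 24.8
Sum = 277.2 mm
Mean = 277.2 / 8 = 34.65 mm

34.65 mm


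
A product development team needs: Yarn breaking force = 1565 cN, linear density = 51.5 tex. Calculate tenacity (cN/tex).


Formula: Tenacity = Breaking force / Linear density
Tenacity = 1565 cN / 51.5 tex
Tenacity = 30.39 cN/tex

30.39 cN/tex


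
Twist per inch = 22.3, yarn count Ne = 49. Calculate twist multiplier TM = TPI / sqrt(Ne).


Formula: TM = TPI / sqrt(Ne)
Step 1: sqrt(Ne) = sqrt(49) = 7
Step 2: TM = 22.3 / 7 = 3.19

3.19 TM


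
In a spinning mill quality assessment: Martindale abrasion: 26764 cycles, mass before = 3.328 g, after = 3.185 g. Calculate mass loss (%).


Formula: Mass loss% = ((m_before - m_after) / m_before) * 100
Step 1: Mass loss = 3.328 - 3.185 = 0.143 g
Step 2: Ratio = 0.143 / 3.328 = 0.0429688
Step 3: Mass loss% = 0.0429688 * 100 = 4.29688% ≈ 4.30%

4.30%


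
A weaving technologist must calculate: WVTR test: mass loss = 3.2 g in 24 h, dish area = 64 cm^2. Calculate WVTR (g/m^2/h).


Formula: WVTR = mass_loss / (area * time)
Step 1: Convert area: 64 cm^2 = 0.0064 m^2
Step 2: WVTR = 3.2 g / (0.0064 m^2 * 24 h)
Step 3: WVTR = 3.2 / 0.1536 = 20.8 g/m^2/h

20.8 g/m^2/h


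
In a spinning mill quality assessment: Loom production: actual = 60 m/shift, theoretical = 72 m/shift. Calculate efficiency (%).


Formula: Efficiency% = (Actual output / Theoretical output) * 100
Efficiency% = (60 / 72) * 100
Efficiency% = 0.833333 * 100 = 83.3333% ≈ 83.3%

83.3%


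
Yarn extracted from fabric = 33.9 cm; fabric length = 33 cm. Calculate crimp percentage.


Formula: Crimp% = ((L_yarn - L_fabric) / L_fabric) * 100
Step 1: Extension = 33.9 - 33 = 0.9 cm
Step 2: Crimp% = (0.9 / 33) * 100
Step 3: Crimp% = 0.027273 * 100 = 2.7273% ≈ 2.7%

2.7%


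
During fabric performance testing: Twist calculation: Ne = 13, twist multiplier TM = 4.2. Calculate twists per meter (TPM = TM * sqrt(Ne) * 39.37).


Formula: TPM = TM * sqrt(Ne) * 39.37
Step 1: sqrt(Ne) = sqrt(13) = 3.6056
Step 2: TM * sqrt(Ne) = 4.2 * 3.6056 = 15.1435
Step 3: TPM = 15.1435 * 39.37 = 596 twists/m

596 twists/m


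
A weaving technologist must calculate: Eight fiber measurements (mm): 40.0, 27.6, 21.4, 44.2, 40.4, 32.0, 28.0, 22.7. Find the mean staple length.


Formula: Mean = sum of lengths / count
Sum = 40.0 + 27.6 + 21.4 + 44.2 + 40.4 + 32.0 + 28.0 + 22.7
Sum = 256.3 mm
Mean = 256.3 / 8 = 32.04 mm

32.04 mm


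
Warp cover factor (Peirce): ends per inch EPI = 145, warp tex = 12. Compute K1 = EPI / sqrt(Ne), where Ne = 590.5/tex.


Formula: K1 = EPI / sqrt(Ne), with Ne = 590.5 / tex_warp
Step 1: Ne = 590.5 / 12 = 49.208
Step 2: sqrt(Ne) = sqrt(49.208) = 7.0148
Step 3: K1 = 145 / 7.0148 = 20.7

20.7


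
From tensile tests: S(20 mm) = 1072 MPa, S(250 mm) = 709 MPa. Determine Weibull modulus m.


Formula: m = ln(L1/L2) / ln(S2/S1)
Step 1: ln(L1/L2) = ln(20/250) = -2.52573
Step 2: S2/S1 = 709/1072 = 0.66138
Step 3: ln(S2/S1) = ln(0.66138) = -0.41343
Step 4: m = -2.52573 / -0.41343 = 6.11

6.11 (Weibull m)


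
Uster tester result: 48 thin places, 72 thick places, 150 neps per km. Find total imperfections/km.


Formula: Total = thin places + thick places + neps
Total = 48 + 72 + 150
Total = 270 imperfections/km

270 imperfections/km


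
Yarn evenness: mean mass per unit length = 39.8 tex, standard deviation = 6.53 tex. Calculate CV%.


Formula: CV% = (standard deviation / mean) * 100
Step 1: Ratio = 6.53 / 39.8 = 0.16407
Step 2: CV% = 0.16407 * 100 = 16.407% ≈ 16.4%

16.4%


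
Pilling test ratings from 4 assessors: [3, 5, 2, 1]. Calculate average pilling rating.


Formula: Mean = sum / count
Sum = 3 + 5 + 2 + 1 = 11
Mean = 11 / 4 = 2.8

2.8


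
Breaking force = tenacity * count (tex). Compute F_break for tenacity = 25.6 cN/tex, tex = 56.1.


Formula: Breaking force = Tenacity * Linear density
F = 25.6 cN/tex * 56.1 tex
F = 1436.16 cN

1436.16 cN


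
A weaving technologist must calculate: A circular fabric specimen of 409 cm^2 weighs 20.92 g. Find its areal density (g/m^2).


Formula: GSM = mass_g / area_m2
Step 1: Convert area: 409 cm^2 = 409 / 10000 = 0.0409 m^2
Step 2: GSM = 20.92 g / 0.0409 m^2 = 511.5 g/m^2

511.5 g/m^2


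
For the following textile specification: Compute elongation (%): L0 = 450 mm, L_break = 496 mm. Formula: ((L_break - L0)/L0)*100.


Formula: Elongation (%) = ((L_break - L0) / L0) * 100
Step 1: Extension = 496 - 450 = 46 mm
Step 2: Elongation = (46 / 450) * 100
Step 3: Elongation = 0.102222 * 100 = 10.2222% ≈ 10.2%

10.2%


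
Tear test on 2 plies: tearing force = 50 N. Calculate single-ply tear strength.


Formula: Per-ply strength = Total force / Number of plies
Per-ply = 50 N / 2
Per-ply = 25 N

25 N


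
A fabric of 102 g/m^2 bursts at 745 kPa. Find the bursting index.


Formula: Bursting Index = Bursting Strength / Fabric GSM
BI = 745 kPa / 102 g/m^2
BI = 7.304 kPa/(g/m^2)

7.304 kPa/(g/m^2)


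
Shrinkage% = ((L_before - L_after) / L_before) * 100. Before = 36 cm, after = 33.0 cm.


Formula: Shrinkage% = ((L_before - L_after) / L_before) * 100
Step 1: Shrinkage = 36 - 33.0 = 3.0 cm
Step 2: Shrinkage% = (3.0 / 36) * 100
Step 3: Shrinkage% = 0.083333 * 100 = 8.3333% ≈ 8.3%

8.3%


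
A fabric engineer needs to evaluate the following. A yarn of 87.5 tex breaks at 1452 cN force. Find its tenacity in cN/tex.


Formula: Tenacity = Breaking force / Linear density
Tenacity = 1452 cN / 87.5 tex
Tenacity = 16.59 cN/tex

16.59 cN/tex


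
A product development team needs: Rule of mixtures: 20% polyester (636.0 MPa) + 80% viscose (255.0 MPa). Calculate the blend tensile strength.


Formula: Blend property = (fraction_A * property_A) + (fraction_B * property_B)
Step 1: Contribution A = 20/100 * 636.0 MPa = 127.2 MPa
Step 2: Contribution B = 80/100 * 255.0 MPa = 204.0 MPa
Step 3: Blend tensile strength = 127.2 + 204.0 = 331.2 MPa

331.2 MPa


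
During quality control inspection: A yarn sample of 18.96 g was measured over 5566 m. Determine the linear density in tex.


Formula: Tex = (mass_g / length_m) * 1000
Substituting: Tex = (18.96 / 5566) * 1000
Intermediate: 18.96 / 5566 = 0.0034064 g/m
Tex = 0.0034064 * 1000 = 3.41 tex

3.41 tex


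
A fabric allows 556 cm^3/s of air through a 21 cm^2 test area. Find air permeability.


Formula: Air Permeability = Airflow / Test Area
AP = 556 cm^3/s / 21 cm^2
AP = 26.5 cm^3/s/cm^2

26.5 cm^3/s/cm^2


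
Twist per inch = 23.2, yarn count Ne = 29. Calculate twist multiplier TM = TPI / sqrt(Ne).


Formula: TM = TPI / sqrt(Ne)
Step 1: sqrt(Ne) = sqrt(29) = 5.3852
Step 2: TM = 23.2 / 5.3852 = 4.31

4.31 TM


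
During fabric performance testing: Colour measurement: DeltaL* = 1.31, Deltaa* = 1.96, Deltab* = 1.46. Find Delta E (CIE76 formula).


Formula: Delta E = sqrt(dL*^2 + da*^2 + db*^2)
Step 1: dL*^2 = 1.31^2 = 1.7161
Step 2: da*^2 = 1.96^2 = 3.8416
Step 3: db*^2 = 1.46^2 = 2.1316
Step 4: Sum = 1.7161 + 3.8416 + 2.1316 = 7.6893
Step 5: Delta E = sqrt(7.6893) = 2.77

2.77 Delta E


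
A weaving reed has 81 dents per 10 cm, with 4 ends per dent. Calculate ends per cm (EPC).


Formula: EPC = (dents per 10 cm * ends per dent) / 10
Step 1: Total ends per 10 cm = 81 * 4 = 324
Step 2: EPC = 324 / 10 = 32.4 ends/cm

32.4 ends/cm


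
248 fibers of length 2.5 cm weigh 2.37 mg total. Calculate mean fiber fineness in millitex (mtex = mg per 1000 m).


Formula: fineness (mtex) = mass (mg) / total length (km) = (mass_mg / total_length_m) * 1000
Step 1: Convert fiber length: 2.5 cm = 0.025 m
Step 2: Total fiber length = 248 * 0.025 = 6.2 m
Step 3: Linear density = 2.37 mg / 6.2 m = 0.3823 mg/m
Step 4: fineness = 0.3823 * 1000 = 382.3 mtex

382.3 mtex


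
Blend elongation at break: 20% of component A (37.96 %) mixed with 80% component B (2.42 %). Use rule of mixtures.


Formula: Blend property = (fraction_A * property_A) + (fraction_B * property_B)
Step 1: Contribution A = 20/100 * 37.96 % = 7.592 %
Step 2: Contribution B = 80/100 * 2.42 % = 1.936 %
Step 3: Blend elongation at break = 7.592 + 1.936 = 9.528 %

9.528 %


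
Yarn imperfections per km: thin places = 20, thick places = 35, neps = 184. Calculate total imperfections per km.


Formula: Total = thin places + thick places + neps
Total = 20 + 35 + 184
Total = 239 imperfections/km

239 imperfections/km


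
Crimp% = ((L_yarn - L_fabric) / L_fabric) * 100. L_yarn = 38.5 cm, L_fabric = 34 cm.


Formula: Crimp% = ((L_yarn - L_fabric) / L_fabric) * 100
Step 1: Extension = 38.5 - 34 = 4.5 cm
Step 2: Crimp% = (4.5 / 34) * 100
Step 3: Crimp% = 0.132353 * 100 = 13.2353% ≈ 13.2%

13.2%


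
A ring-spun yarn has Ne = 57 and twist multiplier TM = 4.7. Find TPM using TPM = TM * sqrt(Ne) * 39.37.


Formula: TPM = TM * sqrt(Ne) * 39.37
Step 1: sqrt(Ne) = sqrt(57) = 7.5498
Step 2: TM * sqrt(Ne) = 4.7 * 7.5498 = 35.4841
Step 3: TPM = 35.4841 * 39.37 = 1397 twists/m

1397 twists/m


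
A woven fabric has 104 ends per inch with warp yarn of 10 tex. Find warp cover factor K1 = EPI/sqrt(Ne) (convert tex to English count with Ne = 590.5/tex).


Formula: K1 = EPI / sqrt(Ne), with Ne = 590.5 / tex_warp
Step 1: Ne = 590.5 / 10 = 59.05
Step 2: sqrt(Ne) = sqrt(59.05) = 7.6844
Step 3: K1 = 104 / 7.6844 = 13.5

13.5


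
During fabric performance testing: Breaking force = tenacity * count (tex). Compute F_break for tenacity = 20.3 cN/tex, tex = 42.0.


Formula: Breaking force = Tenacity * Linear density
F = 20.3 cN/tex * 42.0 tex
F = 852.60 cN

852.60 cN


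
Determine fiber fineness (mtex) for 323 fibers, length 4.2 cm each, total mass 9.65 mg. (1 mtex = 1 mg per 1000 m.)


Formula: fineness (mtex) = mass (mg) / total length (km) = (mass_mg / total_length_m) * 1000
Step 1: Convert fiber length: 4.2 cm = 0.042 m
Step 2: Total fiber length = 323 * 0.042 = 13.566 m
Step 3: Linear density = 9.65 mg / 13.566 m = 0.7113 mg/m
Step 4: fineness = 0.7113 * 1000 = 711.3 mtex

711.3 mtex


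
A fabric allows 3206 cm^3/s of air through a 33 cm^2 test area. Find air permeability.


Formula: Air Permeability = Airflow / Test Area
AP = 3206 cm^3/s / 33 cm^2
AP = 97.2 cm^3/s/cm^2

97.2 cm^3/s/cm^2


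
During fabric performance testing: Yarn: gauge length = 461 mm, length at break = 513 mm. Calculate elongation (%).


Formula: Elongation (%) = ((L_break - L0) / L0) * 100
Step 1: Extension = 513 - 461 = 52 mm
Step 2: Elongation = (52 / 461) * 100
Step 3: Elongation = 0.112798 * 100 = 11.2798% ≈ 11.3%

11.3%


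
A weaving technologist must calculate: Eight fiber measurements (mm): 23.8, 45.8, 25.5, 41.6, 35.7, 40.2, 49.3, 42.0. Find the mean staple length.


Formula: Mean = sum of lengths / count
Sum = 23.8 + 45.8 + 25.5 + 41.6 + 35.7 + 40.2 + 49.3 + 42.0
Sum = 303.9 mm
Mean = 303.9 / 8 = 37.99 mm

37.99 mm


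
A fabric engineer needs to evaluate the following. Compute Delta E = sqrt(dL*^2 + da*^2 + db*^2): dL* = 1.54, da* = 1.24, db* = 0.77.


Formula: Delta E = sqrt(dL*^2 + da*^2 + db*^2)
Step 1: dL*^2 = 1.54^2 = 2.3716
Step 2: da*^2 = 1.24^2 = 1.5376
Step 3: db*^2 = 0.77^2 = 0.5929
Step 4: Sum = 2.3716 + 1.5376 + 0.5929 = 4.5021
Step 5: Delta E = sqrt(4.5021) = 2.12

2.12 Delta E


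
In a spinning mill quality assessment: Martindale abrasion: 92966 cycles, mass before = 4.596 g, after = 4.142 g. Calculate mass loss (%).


Formula: Mass loss% = ((m_before - m_after) / m_before) * 100
Step 1: Mass loss = 4.596 - 4.142 = 0.454 g
Step 2: Ratio = 0.454 / 4.596 = 0.0987815
Step 3: Mass loss% = 0.0987815 * 100 = 9.87815% ≈ 9.88%

9.88%


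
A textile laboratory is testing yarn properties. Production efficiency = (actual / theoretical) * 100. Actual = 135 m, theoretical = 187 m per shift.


Formula: Efficiency% = (Actual output / Theoretical output) * 100
Efficiency% = (135 / 187) * 100
Efficiency% = 0.721925 * 100 = 72.1925% ≈ 72.2%

72.2%


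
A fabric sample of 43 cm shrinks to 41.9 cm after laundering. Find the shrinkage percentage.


Formula: Shrinkage% = ((L_before - L_after) / L_before) * 100
Step 1: Shrinkage = 43 - 41.9 = 1.1 cm
Step 2: Shrinkage% = (1.1 / 43) * 100
Step 3: Shrinkage% = 0.025581 * 100 = 2.5581% ≈ 2.6%

2.6%


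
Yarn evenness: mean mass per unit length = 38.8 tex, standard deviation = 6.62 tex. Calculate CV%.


Formula: CV% = (standard deviation / mean) * 100
Step 1: Ratio = 6.62 / 38.8 = 0.170619
Step 2: CV% = 0.170619 * 100 = 17.0619% ≈ 17.1%

17.1%


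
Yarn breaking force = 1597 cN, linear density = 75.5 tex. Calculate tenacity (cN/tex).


Formula: Tenacity = Breaking force / Linear density
Tenacity = 1597 cN / 75.5 tex
Tenacity = 21.15 cN/tex

21.15 cN/tex


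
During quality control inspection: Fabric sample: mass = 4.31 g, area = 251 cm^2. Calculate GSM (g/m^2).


Formula: GSM = mass_g / area_m2
Step 1: Convert area: 251 cm^2 = 251 / 10000 = 0.0251 m^2
Step 2: GSM = 4.31 g / 0.0251 m^2 = 171.7 g/m^2

171.7 g/m^2


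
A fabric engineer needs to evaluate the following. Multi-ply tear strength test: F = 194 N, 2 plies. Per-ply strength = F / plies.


Formula: Per-ply strength = Total force / Number of plies
Per-ply = 194 N / 2
Per-ply = 97 N

97 N


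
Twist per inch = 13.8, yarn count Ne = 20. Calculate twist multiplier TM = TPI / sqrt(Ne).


Formula: TM = TPI / sqrt(Ne)
Step 1: sqrt(Ne) = sqrt(20) = 4.4721
Step 2: TM = 13.8 / 4.4721 = 3.09

3.09 TM


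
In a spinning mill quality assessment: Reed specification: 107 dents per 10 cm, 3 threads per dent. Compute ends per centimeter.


Formula: EPC = (dents per 10 cm * ends per dent) / 10
Step 1: Total ends per 10 cm = 107 * 3 = 321
Step 2: EPC = 321 / 10 = 32.1 ends/cm

32.1 ends/cm


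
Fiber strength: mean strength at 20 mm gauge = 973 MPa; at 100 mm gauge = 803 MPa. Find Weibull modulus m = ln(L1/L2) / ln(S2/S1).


Formula: m = ln(L1/L2) / ln(S2/S1)
Step 1: ln(L1/L2) = ln(20/100) = -1.60944
Step 2: S2/S1 = 803/973 = 0.82528
Step 3: ln(S2/S1) = ln(0.82528) = -0.19203
Step 4: m = -1.60944 / -0.19203 = 8.38

8.38 (Weibull m)


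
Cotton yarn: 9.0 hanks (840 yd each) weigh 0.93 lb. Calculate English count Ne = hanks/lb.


Formula: Ne = hanks / mass_lb
Substituting: Ne = 9.0 / 0.93
Ne = 9.7

9.7 Ne


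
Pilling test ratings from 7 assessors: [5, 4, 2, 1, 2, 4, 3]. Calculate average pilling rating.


Formula: Mean = sum / count
Sum = 5 + 4 + 2 + 1 + 2 + 4 + 3 = 21
Mean = 21 / 7 = 3.0

3.0


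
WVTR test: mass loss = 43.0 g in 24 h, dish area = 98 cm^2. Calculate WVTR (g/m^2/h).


Formula: WVTR = mass_loss / (area * time)
Step 1: Convert area: 98 cm^2 = 0.0098 m^2
Step 2: WVTR = 43.0 g / (0.0098 m^2 * 24 h)
Step 3: WVTR = 43.0 / 0.2352 = 182.8 g/m^2/h

182.8 g/m^2/h


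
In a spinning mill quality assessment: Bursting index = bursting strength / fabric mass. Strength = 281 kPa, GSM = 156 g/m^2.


Formula: Bursting Index = Bursting Strength / Fabric GSM
BI = 281 kPa / 156 g/m^2
BI = 1.801 kPa/(g/m^2)

1.801 kPa/(g/m^2)


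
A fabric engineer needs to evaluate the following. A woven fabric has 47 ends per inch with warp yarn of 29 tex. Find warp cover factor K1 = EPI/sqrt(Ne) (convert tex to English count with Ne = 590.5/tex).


Formula: K1 = EPI / sqrt(Ne), with Ne = 590.5 / tex_warp
Step 1: Ne = 590.5 / 29 = 20.362
Step 2: sqrt(Ne) = sqrt(20.362) = 4.5124
Step 3: K1 = 47 / 4.5124 = 10.4

10.4


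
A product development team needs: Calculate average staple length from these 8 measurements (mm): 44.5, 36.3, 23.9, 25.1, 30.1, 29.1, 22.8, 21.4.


Formula: Mean = sum of lengths / count
Sum = 44.5 + 36.3 + 23.9 + 25.1 + 30.1 + 29.1 + 22.8 + 21.4
Sum = 233.2 mm
Mean = 233.2 / 8 = 29.15 mm

29.15 mm


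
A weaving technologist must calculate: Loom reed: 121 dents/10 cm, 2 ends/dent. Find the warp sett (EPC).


Formula: EPC = (dents per 10 cm * ends per dent) / 10
Step 1: Total ends per 10 cm = 121 * 2 = 242
Step 2: EPC = 242 / 10 = 24.2 ends/cm

24.2 ends/cm


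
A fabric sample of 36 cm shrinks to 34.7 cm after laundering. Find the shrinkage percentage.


Formula: Shrinkage% = ((L_before - L_after) / L_before) * 100
Step 1: Shrinkage = 36 - 34.7 = 1.3 cm
Step 2: Shrinkage% = (1.3 / 36) * 100
Step 3: Shrinkage% = 0.036111 * 100 = 3.6111% ≈ 3.6%

3.6%


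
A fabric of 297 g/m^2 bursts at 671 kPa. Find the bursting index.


Formula: Bursting Index = Bursting Strength / Fabric GSM
BI = 671 kPa / 297 g/m^2
BI = 2.259 kPa/(g/m^2)

2.259 kPa/(g/m^2)


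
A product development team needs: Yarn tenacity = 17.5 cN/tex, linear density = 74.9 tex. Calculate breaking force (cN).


Formula: Breaking force = Tenacity * Linear density
F = 17.5 cN/tex * 74.9 tex
F = 1310.75 cN

1310.75 cN


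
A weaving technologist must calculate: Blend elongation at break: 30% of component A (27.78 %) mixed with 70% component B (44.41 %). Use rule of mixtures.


Formula: Blend property = (fraction_A * property_A) + (fraction_B * property_B)
Step 1: Contribution A = 30/100 * 27.78 % = 8.334 %
Step 2: Contribution B = 70/100 * 44.41 % = 31.087 %
Step 3: Blend elongation at break = 8.334 + 31.087 = 39.421 %

39.421 %


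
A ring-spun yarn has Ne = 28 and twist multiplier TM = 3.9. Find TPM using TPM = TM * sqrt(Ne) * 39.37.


Formula: TPM = TM * sqrt(Ne) * 39.37
Step 1: sqrt(Ne) = sqrt(28) = 5.2915
Step 2: TM * sqrt(Ne) = 3.9 * 5.2915 = 20.6369
Step 3: TPM = 20.6369 * 39.37 = 812 twists/m

812 twists/m


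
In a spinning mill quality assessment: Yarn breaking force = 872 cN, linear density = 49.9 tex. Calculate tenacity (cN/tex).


Formula: Tenacity = Breaking force / Linear density
Tenacity = 872 cN / 49.9 tex
Tenacity = 17.47 cN/tex

17.47 cN/tex


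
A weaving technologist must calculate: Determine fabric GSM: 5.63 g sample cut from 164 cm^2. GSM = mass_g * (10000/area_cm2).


Formula: GSM = mass_g / area_m2
Step 1: Convert area: 164 cm^2 = 164 / 10000 = 0.0164 m^2
Step 2: GSM = 5.63 g / 0.0164 m^2 = 343.3 g/m^2

343.3 g/m^2


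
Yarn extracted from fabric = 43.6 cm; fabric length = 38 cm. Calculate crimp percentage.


Formula: Crimp% = ((L_yarn - L_fabric) / L_fabric) * 100
Step 1: Extension = 43.6 - 38 = 5.6 cm
Step 2: Crimp% = (5.6 / 38) * 100
Step 3: Crimp% = 0.147368 * 100 = 14.7368% ≈ 14.7%

14.7%


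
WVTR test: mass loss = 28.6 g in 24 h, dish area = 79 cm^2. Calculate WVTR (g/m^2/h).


Formula: WVTR = mass_loss / (area * time)
Step 1: Convert area: 79 cm^2 = 0.0079 m^2
Step 2: WVTR = 28.6 g / (0.0079 m^2 * 24 h)
Step 3: WVTR = 28.6 / 0.1896 = 150.8 g/m^2/h

150.8 g/m^2/h


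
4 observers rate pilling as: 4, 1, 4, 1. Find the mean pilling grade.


Formula: Mean = sum / count
Sum = 4 + 1 + 4 + 1 = 10
Mean = 10 / 4 = 2.5

2.5


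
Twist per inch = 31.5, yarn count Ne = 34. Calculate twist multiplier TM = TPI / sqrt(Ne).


Formula: TM = TPI / sqrt(Ne)
Step 1: sqrt(Ne) = sqrt(34) = 5.831
Step 2: TM = 31.5 / 5.831 = 5.40

5.40 TM


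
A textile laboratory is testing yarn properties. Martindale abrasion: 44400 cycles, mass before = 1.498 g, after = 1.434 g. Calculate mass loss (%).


Formula: Mass loss% = ((m_before - m_after) / m_before) * 100
Step 1: Mass loss = 1.498 - 1.434 = 0.064 g
Step 2: Ratio = 0.064 / 1.498 = 0.0427236
Step 3: Mass loss% = 0.0427236 * 100 = 4.27236% ≈ 4.27%

4.27%


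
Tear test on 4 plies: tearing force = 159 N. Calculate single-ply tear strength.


Formula: Per-ply strength = Total force / Number of plies
Per-ply = 159 N / 4
Per-ply = 39.75 N

39.75 N


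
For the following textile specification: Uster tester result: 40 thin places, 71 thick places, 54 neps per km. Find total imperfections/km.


Formula: Total = thin places + thick places + neps
Total = 40 + 71 + 54
Total = 165 imperfections/km

165 imperfections/km


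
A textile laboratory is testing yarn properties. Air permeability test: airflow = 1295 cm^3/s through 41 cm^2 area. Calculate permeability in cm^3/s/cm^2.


Formula: Air Permeability = Airflow / Test Area
AP = 1295 cm^3/s / 41 cm^2
AP = 31.6 cm^3/s/cm^2

31.6 cm^3/s/cm^2


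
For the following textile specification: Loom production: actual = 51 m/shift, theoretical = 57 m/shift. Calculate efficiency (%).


Formula: Efficiency% = (Actual output / Theoretical output) * 100
Efficiency% = (51 / 57) * 100
Efficiency% = 0.894737 * 100 = 89.4737% ≈ 89.5%

89.5%


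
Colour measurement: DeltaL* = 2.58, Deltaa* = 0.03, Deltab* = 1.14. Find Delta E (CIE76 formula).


Formula: Delta E = sqrt(dL*^2 + da*^2 + db*^2)
Step 1: dL*^2 = 2.58^2 = 6.6564
Step 2: da*^2 = 0.03^2 = 0.0009
Step 3: db*^2 = 1.14^2 = 1.2996
Step 4: Sum = 6.6564 + 0.0009 + 1.2996 = 7.9569
Step 5: Delta E = sqrt(7.9569) = 2.82

2.82 Delta E


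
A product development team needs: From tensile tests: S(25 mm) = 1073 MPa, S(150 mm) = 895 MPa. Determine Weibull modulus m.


Formula: m = ln(L1/L2) / ln(S2/S1)
Step 1: ln(L1/L2) = ln(25/150) = -1.79176
Step 2: S2/S1 = 895/1073 = 0.83411
Step 3: ln(S2/S1) = ln(0.83411) = -0.18139
Step 4: m = -1.79176 / -0.18139 = 9.88

9.88 (Weibull m)


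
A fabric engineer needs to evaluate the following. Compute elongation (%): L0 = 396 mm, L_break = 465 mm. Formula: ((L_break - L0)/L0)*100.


Formula: Elongation (%) = ((L_break - L0) / L0) * 100
Step 1: Extension = 465 - 396 = 69 mm
Step 2: Elongation = (69 / 396) * 100
Step 3: Elongation = 0.174242 * 100 = 17.4242% ≈ 17.4%

17.4%


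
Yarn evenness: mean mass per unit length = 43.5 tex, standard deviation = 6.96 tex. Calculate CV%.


Formula: CV% = (standard deviation / mean) * 100
Step 1: Ratio = 6.96 / 43.5 = 0.16
Step 2: CV% = 0.16 * 100 = 16.0%

16.0%


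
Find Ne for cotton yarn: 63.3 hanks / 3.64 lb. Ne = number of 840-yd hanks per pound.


Formula: Ne = hanks / mass_lb
Substituting: Ne = 63.3 / 3.64
Ne = 17.4

17.4 Ne


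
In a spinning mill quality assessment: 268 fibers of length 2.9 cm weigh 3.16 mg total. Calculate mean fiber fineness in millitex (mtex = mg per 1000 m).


Formula: fineness (mtex) = mass (mg) / total length (km) = (mass_mg / total_length_m) * 1000
Step 1: Convert fiber length: 2.9 cm = 0.029 m
Step 2: Total fiber length = 268 * 0.029 = 7.772 m
Step 3: Linear density = 3.16 mg / 7.772 m = 0.4066 mg/m
Step 4: fineness = 0.4066 * 1000 = 406.6 mtex

406.6 mtex


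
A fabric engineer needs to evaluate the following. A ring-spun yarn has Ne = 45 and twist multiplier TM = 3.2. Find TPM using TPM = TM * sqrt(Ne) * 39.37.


Formula: TPM = TM * sqrt(Ne) * 39.37
Step 1: sqrt(Ne) = sqrt(45) = 6.7082
Step 2: TM * sqrt(Ne) = 3.2 * 6.7082 = 21.4662
Step 3: TPM = 21.4662 * 39.37 = 845 twists/m

845 twists/m


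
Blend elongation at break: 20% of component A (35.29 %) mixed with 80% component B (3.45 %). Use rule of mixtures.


Formula: Blend property = (fraction_A * property_A) + (fraction_B * property_B)
Step 1: Contribution A = 20/100 * 35.29 % = 7.058 %
Step 2: Contribution B = 80/100 * 3.45 % = 2.76 %
Step 3: Blend elongation at break = 7.058 + 2.76 = 9.818 %

9.818 %


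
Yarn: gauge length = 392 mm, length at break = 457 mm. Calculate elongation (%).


Formula: Elongation (%) = ((L_break - L0) / L0) * 100
Step 1: Extension = 457 - 392 = 65 mm
Step 2: Elongation = (65 / 392) * 100
Step 3: Elongation = 0.165816 * 100 = 16.5816% ≈ 16.6%

16.6%


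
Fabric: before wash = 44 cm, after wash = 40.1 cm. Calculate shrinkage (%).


Formula: Shrinkage% = ((L_before - L_after) / L_before) * 100
Step 1: Shrinkage = 44 - 40.1 = 3.9 cm
Step 2: Shrinkage% = (3.9 / 44) * 100
Step 3: Shrinkage% = 0.088636 * 100 = 8.8636% ≈ 8.9%

8.9%


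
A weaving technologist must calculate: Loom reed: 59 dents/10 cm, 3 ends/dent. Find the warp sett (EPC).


Formula: EPC = (dents per 10 cm * ends per dent) / 10
Step 1: Total ends per 10 cm = 59 * 3 = 177
Step 2: EPC = 177 / 10 = 17.7 ends/cm

17.7 ends/cm


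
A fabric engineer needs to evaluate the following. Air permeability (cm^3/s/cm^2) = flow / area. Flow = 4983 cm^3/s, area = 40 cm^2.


Formula: Air Permeability = Airflow / Test Area
AP = 4983 cm^3/s / 40 cm^2
AP = 124.6 cm^3/s/cm^2

124.6 cm^3/s/cm^2


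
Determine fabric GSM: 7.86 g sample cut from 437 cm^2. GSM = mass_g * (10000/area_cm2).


Formula: GSM = mass_g / area_m2
Step 1: Convert area: 437 cm^2 = 437 / 10000 = 0.0437 m^2
Step 2: GSM = 7.86 g / 0.0437 m^2 = 179.9 g/m^2

179.9 g/m^2


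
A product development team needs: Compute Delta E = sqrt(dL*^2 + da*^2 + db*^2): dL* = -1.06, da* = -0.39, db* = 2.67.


Formula: Delta E = sqrt(dL*^2 + da*^2 + db*^2)
Step 1: dL*^2 = (-1.06)^2 = 1.1236
Step 2: da*^2 = (-0.39)^2 = 0.1521
Step 3: db*^2 = 2.67^2 = 7.1289
Step 4: Sum = 1.1236 + 0.1521 + 7.1289 = 8.4046
Step 5: Delta E = sqrt(8.4046) = 2.9

2.9 Delta E


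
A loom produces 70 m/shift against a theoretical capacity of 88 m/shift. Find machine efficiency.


Formula: Efficiency% = (Actual output / Theoretical output) * 100
Efficiency% = (70 / 88) * 100
Efficiency% = 0.795455 * 100 = 79.5455% ≈ 79.5%

79.5%


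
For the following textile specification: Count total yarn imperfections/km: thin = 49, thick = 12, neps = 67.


Formula: Total = thin places + thick places + neps
Total = 49 + 12 + 67
Total = 128 imperfections/km

128 imperfections/km


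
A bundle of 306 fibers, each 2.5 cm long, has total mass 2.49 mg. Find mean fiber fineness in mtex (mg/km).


Formula: fineness (mtex) = mass (mg) / total length (km) = (mass_mg / total_length_m) * 1000
Step 1: Convert fiber length: 2.5 cm = 0.025 m
Step 2: Total fiber length = 306 * 0.025 = 7.65 m
Step 3: Linear density = 2.49 mg / 7.65 m = 0.3255 mg/m
Step 4: fineness = 0.3255 * 1000 = 325.5 mtex

325.5 mtex


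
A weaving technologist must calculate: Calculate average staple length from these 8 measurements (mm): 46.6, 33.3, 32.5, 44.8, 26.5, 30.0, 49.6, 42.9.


Formula: Mean = sum of lengths / count
Sum = 46.6 + 33.3 + 32.5 + 44.8 + 26.5 + 30.0 + 49.6 + 42.9
Sum = 306.2 mm
Mean = 306.2 / 8 = 38.28 mm

38.28 mm


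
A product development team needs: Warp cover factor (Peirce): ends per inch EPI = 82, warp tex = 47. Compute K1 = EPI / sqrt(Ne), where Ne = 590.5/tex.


Formula: K1 = EPI / sqrt(Ne), with Ne = 590.5 / tex_warp
Step 1: Ne = 590.5 / 47 = 12.564
Step 2: sqrt(Ne) = sqrt(12.564) = 3.5446
Step 3: K1 = 82 / 3.5446 = 23.1

23.1
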